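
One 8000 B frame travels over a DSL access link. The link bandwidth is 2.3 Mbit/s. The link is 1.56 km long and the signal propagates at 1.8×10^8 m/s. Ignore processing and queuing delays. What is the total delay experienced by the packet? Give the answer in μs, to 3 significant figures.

L = 8000 × 8 = 64000 bits.
Transmission delay = L/R = 64000 / 2300000 = 27826.1 μs.
Propagation delay = d/s = 1560 m / 180000000 m/s = 8.66667 μs.
Total = 27800 μs.

27800 μs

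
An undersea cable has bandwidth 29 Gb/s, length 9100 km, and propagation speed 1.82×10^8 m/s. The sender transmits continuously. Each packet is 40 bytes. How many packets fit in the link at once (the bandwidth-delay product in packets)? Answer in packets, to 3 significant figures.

4530000 packets

Propagation delay = 9100000 / 182000000 = 0.05 s.
BDP = R × t_prop = 29000000000 × 0.05 = 1450000000 bits.
In packets of 320 bits: 4530000 packets.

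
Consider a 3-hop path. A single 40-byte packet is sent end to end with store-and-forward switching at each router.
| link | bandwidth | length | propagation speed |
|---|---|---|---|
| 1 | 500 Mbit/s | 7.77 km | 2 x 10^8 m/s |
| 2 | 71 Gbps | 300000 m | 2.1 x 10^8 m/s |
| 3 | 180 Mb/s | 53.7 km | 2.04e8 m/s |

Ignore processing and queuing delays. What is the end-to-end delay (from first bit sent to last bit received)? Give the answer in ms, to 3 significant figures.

1.73 ms

L = 40 × 8 = 320 bits.
Transmission delays (L/R per hop): 0.00064, 4.50704e-06, 0.00177778 ms; sum = 0.00242228 ms.
Propagation delays (d/s per hop): 0.03885, 1.42857, 0.263235 ms; sum = 1.73066 ms.
End-to-end = 1.73 ms.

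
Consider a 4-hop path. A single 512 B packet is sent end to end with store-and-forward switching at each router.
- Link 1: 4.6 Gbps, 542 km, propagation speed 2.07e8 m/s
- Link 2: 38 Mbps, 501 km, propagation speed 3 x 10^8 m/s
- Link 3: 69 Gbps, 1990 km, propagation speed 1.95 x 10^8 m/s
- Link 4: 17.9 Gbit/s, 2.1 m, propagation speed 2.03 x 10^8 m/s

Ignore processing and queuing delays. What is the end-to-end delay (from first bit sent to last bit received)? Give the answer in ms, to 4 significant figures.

L = 512 × 8 = 4096 bits.
Transmission delays (L/R per hop): 0.000890435, 0.107789, 5.93623e-05, 0.000228827 ms; sum = 0.108968 ms.
Propagation delays (d/s per hop): 2.61836, 1.67, 10.2051, 1.03448e-05 ms; sum = 14.4935 ms.
End-to-end = 14.60 ms.

14.60 ms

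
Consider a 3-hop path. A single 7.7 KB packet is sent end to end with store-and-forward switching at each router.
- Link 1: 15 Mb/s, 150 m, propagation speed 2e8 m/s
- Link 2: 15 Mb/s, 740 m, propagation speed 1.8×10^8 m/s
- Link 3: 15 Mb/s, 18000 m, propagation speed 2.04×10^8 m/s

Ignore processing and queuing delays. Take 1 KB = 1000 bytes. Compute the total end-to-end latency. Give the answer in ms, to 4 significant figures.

L = 61600 bits.
Transmission delay per hop = L/R = 61600/15000000 = 4.10667 ms; 3 hops → 12.32 ms.
Propagation delays (d/s per hop): 0.00075, 0.00411111, 0.0882353 ms; sum = 0.0930964 ms.
End-to-end = 12.41 ms.

12.41 ms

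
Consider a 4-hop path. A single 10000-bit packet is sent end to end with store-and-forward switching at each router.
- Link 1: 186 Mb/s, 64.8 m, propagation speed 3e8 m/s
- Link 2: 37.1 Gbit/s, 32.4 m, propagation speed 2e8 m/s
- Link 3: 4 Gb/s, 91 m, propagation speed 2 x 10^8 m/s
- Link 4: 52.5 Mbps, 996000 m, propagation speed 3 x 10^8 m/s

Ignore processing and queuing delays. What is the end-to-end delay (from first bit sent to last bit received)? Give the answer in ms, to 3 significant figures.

Transmission delays (L/R per hop): 0.0537634, 0.000269542, 0.0025, 0.190476 ms; sum = 0.247009 ms.
Propagation delays (d/s per hop): 0.000216, 0.000162, 0.000455, 3.32 ms; sum = 3.32083 ms.
End-to-end = 3.57 ms.

3.57 ms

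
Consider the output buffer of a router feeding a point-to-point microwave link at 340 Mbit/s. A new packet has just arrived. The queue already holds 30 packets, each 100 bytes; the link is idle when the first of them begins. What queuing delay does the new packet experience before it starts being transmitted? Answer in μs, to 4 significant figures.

70.59 μs

Each queued packet: L/R = 800/340000000 = 2.35294 μs.
30 queued → 70.5882 μs.
Queuing delay = 70.59 μs.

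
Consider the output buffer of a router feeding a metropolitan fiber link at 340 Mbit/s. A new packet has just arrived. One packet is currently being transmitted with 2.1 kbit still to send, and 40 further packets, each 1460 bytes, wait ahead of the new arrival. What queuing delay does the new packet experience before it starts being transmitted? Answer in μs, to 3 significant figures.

Each queued packet: L/R = 11680/340000000 = 34.3529 μs.
40 queued → 1374.12 μs.
Plus remaining 2100 bits of current packet: 6.17647 μs.
Queuing delay = 1380 μs.

1380 μs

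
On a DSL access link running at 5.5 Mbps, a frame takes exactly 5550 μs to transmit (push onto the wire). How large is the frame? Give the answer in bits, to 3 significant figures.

L = R × t_tx = 5500000 b/s × 0.00555 s = 30525 bits.

30500 bits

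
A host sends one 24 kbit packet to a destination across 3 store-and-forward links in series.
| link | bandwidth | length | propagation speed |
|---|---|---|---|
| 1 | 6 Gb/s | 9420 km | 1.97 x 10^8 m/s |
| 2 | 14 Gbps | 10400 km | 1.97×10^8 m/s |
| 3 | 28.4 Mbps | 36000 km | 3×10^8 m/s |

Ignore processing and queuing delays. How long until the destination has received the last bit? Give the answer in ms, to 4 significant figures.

L = 24000 bits.
Transmission delays (L/R per hop): 0.004, 0.00171429, 0.84507 ms; sum = 0.850785 ms.
Propagation delays (d/s per hop): 47.8173, 52.7919, 120 ms; sum = 220.609 ms.
End-to-end = 221.5 ms.

221.5 ms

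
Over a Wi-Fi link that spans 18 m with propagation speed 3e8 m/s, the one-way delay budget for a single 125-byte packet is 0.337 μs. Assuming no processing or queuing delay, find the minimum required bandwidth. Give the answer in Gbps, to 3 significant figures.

3.61 Gbps

L = 1000 bits.
Propagation delay = 18 / 300000000 = 0.06 μs.
Transmission budget = 0.337 − 0.06 = 0.277 μs.
R ≥ L / t_tx = 1000 bits / 2.77e-07 s = 3.61 Gbps.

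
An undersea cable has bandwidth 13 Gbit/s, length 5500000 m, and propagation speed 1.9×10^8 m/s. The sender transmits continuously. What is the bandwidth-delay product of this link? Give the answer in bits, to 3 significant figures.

Propagation delay = 5500000 / 190000000 = 0.0289474 s.
BDP = R × t_prop = 13000000000 × 0.0289474 = 376316000 bits.

376000000 bits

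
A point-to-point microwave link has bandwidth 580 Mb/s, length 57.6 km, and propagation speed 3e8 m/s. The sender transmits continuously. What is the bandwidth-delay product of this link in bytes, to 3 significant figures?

Propagation delay = 57600 / 300000000 = 0.000192 s.
BDP = R × t_prop = 580000000 × 0.000192 = 111360 bits.
In bytes: 111360/8 = 13900 bytes.

13900 bytes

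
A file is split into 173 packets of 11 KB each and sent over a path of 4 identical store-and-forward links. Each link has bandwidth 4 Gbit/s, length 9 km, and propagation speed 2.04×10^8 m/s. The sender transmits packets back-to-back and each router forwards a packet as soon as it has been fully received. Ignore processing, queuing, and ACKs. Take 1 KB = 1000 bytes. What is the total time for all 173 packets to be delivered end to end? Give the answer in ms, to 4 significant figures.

4.048 ms

Per-hop transmission t_tx = L/R = 88000/4000000000 = 0.022 ms.
Per-hop propagation t_prop = 9000/204000000 = 0.0441176 ms.
Pipeline fill: first packet needs 4·t_tx to clear all hops; remaining 172 packets each add one t_tx.
Total = (4+173-1)·t_tx + 4·t_prop = 176·0.022 + 4·0.0441176 = 4.048 ms.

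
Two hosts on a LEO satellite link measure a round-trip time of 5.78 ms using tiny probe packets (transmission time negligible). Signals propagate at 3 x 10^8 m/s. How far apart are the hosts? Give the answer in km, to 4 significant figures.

One-way propagation = RTT/2 = 2.89 ms.
d = s × t = 300000000 × 0.00289 = 867.0 km.

867.0 km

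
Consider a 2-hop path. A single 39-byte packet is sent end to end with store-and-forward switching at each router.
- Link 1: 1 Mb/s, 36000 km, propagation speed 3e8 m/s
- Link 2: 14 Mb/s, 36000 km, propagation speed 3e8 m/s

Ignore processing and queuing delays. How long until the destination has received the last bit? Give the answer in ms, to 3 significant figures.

L = 39 × 8 = 312 bits.
Transmission delays (L/R per hop): 0.312, 0.0222857 ms; sum = 0.334286 ms.
Propagation delays (d/s per hop): 120, 120 ms; sum = 240 ms.
End-to-end = 240 ms.

240 ms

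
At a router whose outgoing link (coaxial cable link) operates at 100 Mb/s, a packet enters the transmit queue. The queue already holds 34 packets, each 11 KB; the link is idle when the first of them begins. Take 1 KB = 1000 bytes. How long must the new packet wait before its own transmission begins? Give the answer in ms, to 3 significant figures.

29.9 ms

Each queued packet: L/R = 88000/100000000 = 0.88 ms.
34 queued → 29.92 ms.
Queuing delay = 29.9 ms.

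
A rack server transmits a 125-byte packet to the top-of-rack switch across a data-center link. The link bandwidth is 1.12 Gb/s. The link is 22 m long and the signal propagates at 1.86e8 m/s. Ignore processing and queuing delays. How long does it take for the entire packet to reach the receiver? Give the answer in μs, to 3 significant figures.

1.01 μs

L = 125 × 8 = 1000 bits.
Transmission delay = L/R = 1000 / 1120000000 = 0.892857 μs.
Propagation delay = d/s = 22 m / 186000000 m/s = 0.11828 μs.
Total = 1.01 μs.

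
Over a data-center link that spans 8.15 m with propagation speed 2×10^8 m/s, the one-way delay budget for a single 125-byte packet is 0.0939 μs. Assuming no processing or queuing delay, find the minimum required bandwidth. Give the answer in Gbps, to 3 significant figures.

L = 1000 bits.
Propagation delay = 8.15 / 200000000 = 0.04075 μs.
Transmission budget = 0.0939 − 0.04075 = 0.05315 μs.
R ≥ L / t_tx = 1000 bits / 5.315e-08 s = 18.8 Gbps.

18.8 Gbps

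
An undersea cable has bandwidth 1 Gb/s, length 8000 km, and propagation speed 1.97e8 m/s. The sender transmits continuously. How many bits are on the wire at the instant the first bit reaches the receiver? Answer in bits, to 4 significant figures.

Propagation delay = 8000000 / 197000000 = 0.0406091 s.
BDP = R × t_prop = 1000000000 × 0.0406091 = 40609100 bits.

40610000 bits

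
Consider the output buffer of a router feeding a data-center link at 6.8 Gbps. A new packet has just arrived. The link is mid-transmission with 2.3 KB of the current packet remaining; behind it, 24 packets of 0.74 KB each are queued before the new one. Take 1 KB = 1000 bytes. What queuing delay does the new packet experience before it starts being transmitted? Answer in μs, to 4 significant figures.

Each queued packet: L/R = 5920/6800000000 = 0.870588 μs.
24 queued → 20.8941 μs.
Plus remaining 18400 bits of current packet: 2.70588 μs.
Queuing delay = 23.60 μs.

23.60 μs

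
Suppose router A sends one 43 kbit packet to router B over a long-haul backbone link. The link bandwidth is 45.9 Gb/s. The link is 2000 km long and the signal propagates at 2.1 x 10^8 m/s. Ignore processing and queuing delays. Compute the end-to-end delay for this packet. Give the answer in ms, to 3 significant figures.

9.52 ms

L = 43000 bits.
Transmission delay = L/R = 43000 / 45900000000 = 0.000936819 ms.
Propagation delay = d/s = 2000000 m / 210000000 m/s = 9.52381 ms.
Total = 9.52 ms.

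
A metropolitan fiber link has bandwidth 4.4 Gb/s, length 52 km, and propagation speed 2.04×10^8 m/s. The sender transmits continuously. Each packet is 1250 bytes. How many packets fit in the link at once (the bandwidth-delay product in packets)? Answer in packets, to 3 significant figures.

Propagation delay = 52000 / 204000000 = 0.000254902 s.
BDP = R × t_prop = 4400000000 × 0.000254902 = 1121570 bits.
In packets of 10000 bits: 112 packets.

112 packets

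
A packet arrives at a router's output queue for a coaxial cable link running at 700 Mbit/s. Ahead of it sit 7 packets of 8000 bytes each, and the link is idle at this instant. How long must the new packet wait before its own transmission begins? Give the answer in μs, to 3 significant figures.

Each queued packet: L/R = 64000/700000000 = 91.4286 μs.
7 queued → 640 μs.
Queuing delay = 640 μs.

640 μs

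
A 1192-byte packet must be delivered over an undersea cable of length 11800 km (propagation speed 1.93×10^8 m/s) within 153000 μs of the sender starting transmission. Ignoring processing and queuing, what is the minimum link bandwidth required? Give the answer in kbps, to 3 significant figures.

L = 9536 bits.
Propagation delay = 11800000 / 193000000 = 61139.9 μs.
Transmission budget = 153000 − 61139.9 = 91860.1 μs.
R ≥ L / t_tx = 9536 bits / 0.0918601 s = 104 kbps.

104 kbps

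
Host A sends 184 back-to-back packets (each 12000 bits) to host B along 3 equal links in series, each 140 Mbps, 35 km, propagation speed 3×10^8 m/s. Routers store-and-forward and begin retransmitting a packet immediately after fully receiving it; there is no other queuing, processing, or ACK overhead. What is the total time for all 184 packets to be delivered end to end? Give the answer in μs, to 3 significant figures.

16300 μs

Per-hop transmission t_tx = L/R = 12000/140000000 = 85.7143 μs.
Per-hop propagation t_prop = 35000/300000000 = 116.667 μs.
Pipeline fill: first packet needs 3·t_tx to clear all hops; remaining 183 packets each add one t_tx.
Total = (3+184-1)·t_tx + 3·t_prop = 186·85.7143 + 3·116.667 = 16300 μs.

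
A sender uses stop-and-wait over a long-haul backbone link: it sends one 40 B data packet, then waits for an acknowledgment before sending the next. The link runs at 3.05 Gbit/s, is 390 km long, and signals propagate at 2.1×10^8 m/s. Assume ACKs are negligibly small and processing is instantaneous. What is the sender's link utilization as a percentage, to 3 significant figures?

t_tx = L/R = 320/3050000000 = 1.04918e-07 s.
t_prop = 390000/210000000 = 0.00185714 s; RTT = 0.00371429 s.
Cycle = t_tx + RTT = 0.00371439 s.
Utilization = t_tx / cycle = 1.04918e-07/0.00371439 = 0.00282 %.

0.00282 %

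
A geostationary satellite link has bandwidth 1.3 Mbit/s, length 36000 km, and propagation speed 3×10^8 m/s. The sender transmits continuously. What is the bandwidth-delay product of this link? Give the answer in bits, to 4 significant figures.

Propagation delay = 36000000 / 300000000 = 0.12 s.
BDP = R × t_prop = 1300000 × 0.12 = 156000 bits.

156000 bits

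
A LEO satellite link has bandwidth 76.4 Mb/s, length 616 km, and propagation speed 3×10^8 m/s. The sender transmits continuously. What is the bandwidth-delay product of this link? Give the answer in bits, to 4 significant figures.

156900 bits

Propagation delay = 616000 / 300000000 = 0.00205333 s.
BDP = R × t_prop = 76400000 × 0.00205333 = 156875 bits.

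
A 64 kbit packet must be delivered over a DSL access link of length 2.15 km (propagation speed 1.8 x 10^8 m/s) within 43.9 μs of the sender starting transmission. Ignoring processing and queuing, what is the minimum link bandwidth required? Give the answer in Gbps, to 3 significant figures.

Propagation delay = 2150 / 180000000 = 11.9444 μs.
Transmission budget = 43.9 − 11.9444 = 31.9556 μs.
R ≥ L / t_tx = 64000 bits / 3.19556e-05 s = 2.00 Gbps.

2.00 Gbps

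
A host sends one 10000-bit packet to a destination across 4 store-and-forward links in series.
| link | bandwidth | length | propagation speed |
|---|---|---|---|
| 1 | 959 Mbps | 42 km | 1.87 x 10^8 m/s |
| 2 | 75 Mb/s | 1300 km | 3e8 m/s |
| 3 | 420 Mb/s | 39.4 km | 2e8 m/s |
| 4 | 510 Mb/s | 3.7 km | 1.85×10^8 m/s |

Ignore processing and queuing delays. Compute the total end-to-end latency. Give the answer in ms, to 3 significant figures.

Transmission delays (L/R per hop): 0.0104275, 0.133333, 0.0238095, 0.0196078 ms; sum = 0.187178 ms.
Propagation delays (d/s per hop): 0.224599, 4.33333, 0.197, 0.02 ms; sum = 4.77493 ms.
End-to-end = 4.96 ms.

4.96 ms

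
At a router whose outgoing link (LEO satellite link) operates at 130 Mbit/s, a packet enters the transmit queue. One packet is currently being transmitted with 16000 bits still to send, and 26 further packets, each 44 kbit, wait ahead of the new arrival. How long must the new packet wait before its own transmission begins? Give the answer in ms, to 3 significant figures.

Each queued packet: L/R = 44000/130000000 = 0.338462 ms.
26 queued → 8.8 ms.
Plus remaining 16000 bits of current packet: 0.123077 ms.
Queuing delay = 8.92 ms.

8.92 ms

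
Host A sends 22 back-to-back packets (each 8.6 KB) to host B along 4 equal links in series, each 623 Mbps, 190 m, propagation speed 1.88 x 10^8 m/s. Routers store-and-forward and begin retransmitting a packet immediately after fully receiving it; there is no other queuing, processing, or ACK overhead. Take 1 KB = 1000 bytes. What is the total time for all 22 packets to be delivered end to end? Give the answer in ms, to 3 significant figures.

Per-hop transmission t_tx = L/R = 68800/623000000 = 0.110433 ms.
Per-hop propagation t_prop = 190/188000000 = 0.00101064 ms.
Pipeline fill: first packet needs 4·t_tx to clear all hops; remaining 21 packets each add one t_tx.
Total = (4+22-1)·t_tx + 4·t_prop = 25·0.110433 + 4·0.00101064 = 2.76 ms.

2.76 ms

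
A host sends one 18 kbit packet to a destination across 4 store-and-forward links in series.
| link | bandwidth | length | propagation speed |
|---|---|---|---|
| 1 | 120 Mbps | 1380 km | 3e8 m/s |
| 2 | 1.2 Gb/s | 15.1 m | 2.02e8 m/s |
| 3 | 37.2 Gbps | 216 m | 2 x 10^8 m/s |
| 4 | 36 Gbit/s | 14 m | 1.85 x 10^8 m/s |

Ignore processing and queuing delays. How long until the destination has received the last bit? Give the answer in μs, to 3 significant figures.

4770 μs

L = 18000 bits.
Transmission delays (L/R per hop): 150, 15, 0.483871, 0.5 μs; sum = 165.984 μs.
Propagation delays (d/s per hop): 4600, 0.0747525, 1.08, 0.0756757 μs; sum = 4601.23 μs.
End-to-end = 4770 μs.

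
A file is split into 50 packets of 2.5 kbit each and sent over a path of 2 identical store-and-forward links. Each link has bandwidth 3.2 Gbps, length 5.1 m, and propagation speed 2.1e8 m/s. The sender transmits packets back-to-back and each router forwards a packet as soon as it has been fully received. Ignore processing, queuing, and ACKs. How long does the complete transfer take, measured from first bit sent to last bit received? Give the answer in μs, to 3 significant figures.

39.9 μs

Per-hop transmission t_tx = L/R = 2500/3200000000 = 0.78125 μs.
Per-hop propagation t_prop = 5.1/210000000 = 0.0242857 μs.
Pipeline fill: first packet needs 2·t_tx to clear all hops; remaining 49 packets each add one t_tx.
Total = (2+50-1)·t_tx + 2·t_prop = 51·0.78125 + 2·0.0242857 = 39.9 μs.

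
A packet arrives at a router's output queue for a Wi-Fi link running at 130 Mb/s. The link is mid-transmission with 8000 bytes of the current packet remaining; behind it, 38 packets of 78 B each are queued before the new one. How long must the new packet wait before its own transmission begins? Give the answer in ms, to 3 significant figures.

Each queued packet: L/R = 624/130000000 = 0.0048 ms.
38 queued → 0.1824 ms.
Plus remaining 64000 bits of current packet: 0.492308 ms.
Queuing delay = 0.675 ms.

0.675 ms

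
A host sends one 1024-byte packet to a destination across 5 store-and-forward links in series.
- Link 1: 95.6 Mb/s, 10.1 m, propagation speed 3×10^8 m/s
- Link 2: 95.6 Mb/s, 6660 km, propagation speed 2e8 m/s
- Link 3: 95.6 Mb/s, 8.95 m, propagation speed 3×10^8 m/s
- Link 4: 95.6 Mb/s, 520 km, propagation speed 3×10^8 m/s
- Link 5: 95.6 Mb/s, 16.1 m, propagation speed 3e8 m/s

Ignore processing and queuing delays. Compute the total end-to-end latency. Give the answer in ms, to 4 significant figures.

35.46 ms

L = 1024 × 8 = 8192 bits.
Transmission delay per hop = L/R = 8192/95600000 = 0.0856904 ms; 5 hops → 0.428452 ms.
Propagation delays (d/s per hop): 3.36667e-05, 33.3, 2.98333e-05, 1.73333, 5.36667e-05 ms; sum = 35.0335 ms.
End-to-end = 35.46 ms.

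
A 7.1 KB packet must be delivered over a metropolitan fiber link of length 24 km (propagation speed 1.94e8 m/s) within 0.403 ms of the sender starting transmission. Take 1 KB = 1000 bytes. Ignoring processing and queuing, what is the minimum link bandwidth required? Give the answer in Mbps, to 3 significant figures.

L = 56800 bits.
Propagation delay = 24000 / 194000000 = 0.123711 ms.
Transmission budget = 0.403 − 0.123711 = 0.279289 ms.
R ≥ L / t_tx = 56800 bits / 0.000279289 s = 203 Mbps.

203 Mbps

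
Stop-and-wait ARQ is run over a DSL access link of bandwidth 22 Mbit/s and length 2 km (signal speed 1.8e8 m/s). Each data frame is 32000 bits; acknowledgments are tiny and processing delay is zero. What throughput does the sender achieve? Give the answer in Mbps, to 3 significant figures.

t_tx = L/R = 32000/22000000 = 0.00145455 s.
t_prop = 2000/180000000 = 1.11111e-05 s; RTT = 2.22222e-05 s.
Cycle = t_tx + RTT = 0.00147677 s.
Throughput = L / cycle = 32000 / 0.00147677 = 21.7 Mbps.

21.7 Mbps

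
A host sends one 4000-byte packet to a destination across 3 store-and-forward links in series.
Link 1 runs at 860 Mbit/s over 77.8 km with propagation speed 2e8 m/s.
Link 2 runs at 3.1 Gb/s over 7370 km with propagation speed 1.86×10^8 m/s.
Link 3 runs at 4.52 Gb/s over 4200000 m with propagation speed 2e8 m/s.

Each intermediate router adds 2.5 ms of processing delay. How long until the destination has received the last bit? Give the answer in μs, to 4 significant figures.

66070 μs

L = 4000 × 8 = 32000 bits.
Transmission delays (L/R per hop): 37.2093, 10.3226, 7.07965 μs; sum = 54.6115 μs.
Propagation delays (d/s per hop): 389, 39623.7, 21000 μs; sum = 61012.7 μs.
Processing at 2 router(s): 2 × 2.5 ms = 5000 μs.
End-to-end = 66070 μs.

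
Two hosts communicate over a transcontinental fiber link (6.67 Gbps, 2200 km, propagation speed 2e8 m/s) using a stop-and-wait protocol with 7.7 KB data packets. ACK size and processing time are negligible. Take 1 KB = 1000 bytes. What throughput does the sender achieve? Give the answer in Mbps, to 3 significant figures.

t_tx = L/R = 61600/6670000000 = 9.23538e-06 s.
t_prop = 2200000/200000000 = 0.011 s; RTT = 0.022 s.
Cycle = t_tx + RTT = 0.0220092 s.
Throughput = L / cycle = 61600 / 0.0220092 = 2.80 Mbps.

2.80 Mbps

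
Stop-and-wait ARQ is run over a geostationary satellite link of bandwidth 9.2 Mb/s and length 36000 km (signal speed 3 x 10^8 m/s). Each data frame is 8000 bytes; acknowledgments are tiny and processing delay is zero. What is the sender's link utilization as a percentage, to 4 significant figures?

2.817 %

t_tx = L/R = 64000/9200000 = 0.00695652 s.
t_prop = 36000000/300000000 = 0.12 s; RTT = 0.24 s.
Cycle = t_tx + RTT = 0.246957 s.
Utilization = t_tx / cycle = 0.00695652/0.246957 = 2.817 %.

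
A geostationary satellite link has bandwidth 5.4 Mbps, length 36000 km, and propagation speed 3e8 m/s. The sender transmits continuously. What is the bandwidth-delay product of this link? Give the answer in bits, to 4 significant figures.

648000 bits

Propagation delay = 36000000 / 300000000 = 0.12 s.
BDP = R × t_prop = 5400000 × 0.12 = 648000 bits.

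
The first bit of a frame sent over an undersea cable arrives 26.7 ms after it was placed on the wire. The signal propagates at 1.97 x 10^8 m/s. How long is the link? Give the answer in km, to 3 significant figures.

d = s × t_prop = 197000000 × 0.0267 = 5260 km.

5260 km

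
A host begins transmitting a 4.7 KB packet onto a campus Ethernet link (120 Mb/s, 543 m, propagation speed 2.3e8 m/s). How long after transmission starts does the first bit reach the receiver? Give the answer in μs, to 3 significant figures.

2.36 μs

First bit experiences only propagation delay: d/s = 543/2.3e+08 = 2.36 μs.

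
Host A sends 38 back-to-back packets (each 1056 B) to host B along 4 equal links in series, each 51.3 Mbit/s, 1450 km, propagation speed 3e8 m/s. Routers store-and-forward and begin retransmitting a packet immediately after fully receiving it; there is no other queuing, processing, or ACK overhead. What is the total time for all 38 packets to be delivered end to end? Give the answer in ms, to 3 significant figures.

26.1 ms

Per-hop transmission t_tx = L/R = 8448/51300000 = 0.164678 ms.
Per-hop propagation t_prop = 1450000/300000000 = 4.83333 ms.
Pipeline fill: first packet needs 4·t_tx to clear all hops; remaining 37 packets each add one t_tx.
Total = (4+38-1)·t_tx + 4·t_prop = 41·0.164678 + 4·4.83333 = 26.1 ms.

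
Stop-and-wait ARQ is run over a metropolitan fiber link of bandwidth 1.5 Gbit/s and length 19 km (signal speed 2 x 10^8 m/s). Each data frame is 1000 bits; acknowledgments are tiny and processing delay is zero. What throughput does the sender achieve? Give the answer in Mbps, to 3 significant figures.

5.24 Mbps

t_tx = L/R = 1000/1500000000 = 6.66667e-07 s.
t_prop = 19000/200000000 = 9.5e-05 s; RTT = 0.00019 s.
Cycle = t_tx + RTT = 0.000190667 s.
Throughput = L / cycle = 1000 / 0.000190667 = 5.24 Mbps.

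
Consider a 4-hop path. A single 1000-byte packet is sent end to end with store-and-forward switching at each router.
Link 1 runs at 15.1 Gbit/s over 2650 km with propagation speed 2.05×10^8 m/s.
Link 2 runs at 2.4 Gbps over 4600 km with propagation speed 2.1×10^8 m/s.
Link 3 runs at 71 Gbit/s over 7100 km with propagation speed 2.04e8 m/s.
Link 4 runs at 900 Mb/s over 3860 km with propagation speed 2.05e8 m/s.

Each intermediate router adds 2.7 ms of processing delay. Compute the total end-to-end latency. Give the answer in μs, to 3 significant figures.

96600 μs

L = 1000 × 8 = 8000 bits.
Transmission delays (L/R per hop): 0.529801, 3.33333, 0.112676, 8.88889 μs; sum = 12.8647 μs.
Propagation delays (d/s per hop): 12926.8, 21904.8, 34803.9, 18829.3 μs; sum = 88464.8 μs.
Processing at 3 router(s): 3 × 2.7 ms = 8100 μs.
End-to-end = 96600 μs.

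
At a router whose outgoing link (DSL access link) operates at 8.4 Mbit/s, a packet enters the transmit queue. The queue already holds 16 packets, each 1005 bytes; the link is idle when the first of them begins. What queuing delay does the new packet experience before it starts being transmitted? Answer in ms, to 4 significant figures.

15.31 ms

Each queued packet: L/R = 8040/8400000 = 0.957143 ms.
16 queued → 15.3143 ms.
Queuing delay = 15.31 ms.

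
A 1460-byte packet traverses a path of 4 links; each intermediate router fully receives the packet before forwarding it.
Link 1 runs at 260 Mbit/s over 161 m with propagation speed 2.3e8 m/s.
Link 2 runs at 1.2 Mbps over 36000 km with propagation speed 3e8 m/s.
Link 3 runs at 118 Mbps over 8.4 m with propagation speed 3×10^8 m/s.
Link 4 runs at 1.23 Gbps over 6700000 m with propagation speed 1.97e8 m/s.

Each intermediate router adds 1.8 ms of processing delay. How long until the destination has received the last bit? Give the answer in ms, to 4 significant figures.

L = 1460 × 8 = 11680 bits.
Transmission delays (L/R per hop): 0.0449231, 9.73333, 0.0989831, 0.00949593 ms; sum = 9.88674 ms.
Propagation delays (d/s per hop): 0.0007, 120, 2.8e-05, 34.0102 ms; sum = 154.011 ms.
Processing at 3 router(s): 3 × 1.8 ms = 5.4 ms.
End-to-end = 169.3 ms.

169.3 ms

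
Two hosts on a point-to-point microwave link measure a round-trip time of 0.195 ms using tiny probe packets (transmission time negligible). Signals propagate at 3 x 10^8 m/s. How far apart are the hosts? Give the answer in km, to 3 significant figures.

29.3 km

One-way propagation = RTT/2 = 0.0975 ms.
d = s × t = 300000000 × 9.75e-05 = 29.3 km.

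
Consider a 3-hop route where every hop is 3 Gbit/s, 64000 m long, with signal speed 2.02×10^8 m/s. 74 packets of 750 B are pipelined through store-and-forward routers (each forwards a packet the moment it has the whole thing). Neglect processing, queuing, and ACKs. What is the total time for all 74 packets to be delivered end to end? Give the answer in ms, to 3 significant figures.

Per-hop transmission t_tx = L/R = 6000/3000000000 = 0.002 ms.
Per-hop propagation t_prop = 64000/202000000 = 0.316832 ms.
Pipeline fill: first packet needs 3·t_tx to clear all hops; remaining 73 packets each add one t_tx.
Total = (3+74-1)·t_tx + 3·t_prop = 76·0.002 + 3·0.316832 = 1.10 ms.

1.10 ms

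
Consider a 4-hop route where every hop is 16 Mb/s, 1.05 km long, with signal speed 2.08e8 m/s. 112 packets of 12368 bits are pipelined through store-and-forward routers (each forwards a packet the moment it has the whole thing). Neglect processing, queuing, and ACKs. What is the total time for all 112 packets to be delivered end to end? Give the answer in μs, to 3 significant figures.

88900 μs

Per-hop transmission t_tx = L/R = 12368/16000000 = 773 μs.
Per-hop propagation t_prop = 1050/208000000 = 5.04808 μs.
Pipeline fill: first packet needs 4·t_tx to clear all hops; remaining 111 packets each add one t_tx.
Total = (4+112-1)·t_tx + 4·t_prop = 115·773 + 4·5.04808 = 88900 μs.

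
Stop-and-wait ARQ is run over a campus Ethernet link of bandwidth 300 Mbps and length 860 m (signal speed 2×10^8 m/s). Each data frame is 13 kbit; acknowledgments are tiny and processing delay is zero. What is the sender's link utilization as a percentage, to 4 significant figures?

83.44 %

t_tx = L/R = 13000/300000000 = 4.33333e-05 s.
t_prop = 860/200000000 = 4.3e-06 s; RTT = 8.6e-06 s.
Cycle = t_tx + RTT = 5.19333e-05 s.
Utilization = t_tx / cycle = 4.33333e-05/5.19333e-05 = 83.44 %.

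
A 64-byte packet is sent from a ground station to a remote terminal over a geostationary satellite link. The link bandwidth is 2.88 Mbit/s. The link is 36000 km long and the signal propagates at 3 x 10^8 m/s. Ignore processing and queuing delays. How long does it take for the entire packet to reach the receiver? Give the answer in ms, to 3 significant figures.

120 ms

L = 64 × 8 = 512 bits.
Transmission delay = L/R = 512 / 2880000 = 0.177778 ms.
Propagation delay = d/s = 36000000 m / 300000000 m/s = 120 ms.
Total = 120 ms.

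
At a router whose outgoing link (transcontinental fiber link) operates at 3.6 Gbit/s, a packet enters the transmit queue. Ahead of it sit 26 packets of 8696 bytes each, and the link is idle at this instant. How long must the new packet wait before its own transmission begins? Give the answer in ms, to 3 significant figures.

Each queued packet: L/R = 69568/3600000000 = 0.0193244 ms.
26 queued → 0.502436 ms.
Queuing delay = 0.502 ms.

0.502 ms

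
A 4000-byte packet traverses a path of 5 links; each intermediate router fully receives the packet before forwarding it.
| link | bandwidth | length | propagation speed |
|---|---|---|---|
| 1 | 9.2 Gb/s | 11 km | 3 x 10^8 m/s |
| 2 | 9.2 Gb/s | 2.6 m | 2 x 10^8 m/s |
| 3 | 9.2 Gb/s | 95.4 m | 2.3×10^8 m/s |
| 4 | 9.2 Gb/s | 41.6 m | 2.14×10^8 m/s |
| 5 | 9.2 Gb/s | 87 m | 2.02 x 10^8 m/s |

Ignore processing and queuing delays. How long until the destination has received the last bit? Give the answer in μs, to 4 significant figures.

55.11 μs

L = 4000 × 8 = 32000 bits.
Transmission delay per hop = L/R = 32000/9200000000 = 3.47826 μs; 5 hops → 17.3913 μs.
Propagation delays (d/s per hop): 36.6667, 0.013, 0.414783, 0.194393, 0.430693 μs; sum = 37.7195 μs.
End-to-end = 55.11 μs.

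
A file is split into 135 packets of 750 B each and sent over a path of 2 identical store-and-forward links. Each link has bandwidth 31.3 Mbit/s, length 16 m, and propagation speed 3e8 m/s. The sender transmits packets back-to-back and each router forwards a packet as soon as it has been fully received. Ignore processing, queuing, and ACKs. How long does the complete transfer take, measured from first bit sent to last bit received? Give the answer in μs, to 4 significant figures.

26070 μs

Per-hop transmission t_tx = L/R = 6000/31300000 = 191.693 μs.
Per-hop propagation t_prop = 16/300000000 = 0.0533333 μs.
Pipeline fill: first packet needs 2·t_tx to clear all hops; remaining 134 packets each add one t_tx.
Total = (2+135-1)·t_tx + 2·t_prop = 136·191.693 + 2·0.0533333 = 26070 μs.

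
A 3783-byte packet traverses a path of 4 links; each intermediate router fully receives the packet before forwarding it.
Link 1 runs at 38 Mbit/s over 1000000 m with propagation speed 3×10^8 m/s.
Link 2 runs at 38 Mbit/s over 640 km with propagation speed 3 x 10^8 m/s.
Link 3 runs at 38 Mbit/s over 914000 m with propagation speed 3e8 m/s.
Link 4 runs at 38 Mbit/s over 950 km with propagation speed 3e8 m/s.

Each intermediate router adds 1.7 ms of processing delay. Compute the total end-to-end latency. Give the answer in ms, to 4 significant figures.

19.97 ms

L = 3783 × 8 = 30264 bits.
Transmission delay per hop = L/R = 30264/38000000 = 0.796421 ms; 4 hops → 3.18568 ms.
Propagation delays (d/s per hop): 3.33333, 2.13333, 3.04667, 3.16667 ms; sum = 11.68 ms.
Processing at 3 router(s): 3 × 1.7 ms = 5.1 ms.
End-to-end = 19.97 ms.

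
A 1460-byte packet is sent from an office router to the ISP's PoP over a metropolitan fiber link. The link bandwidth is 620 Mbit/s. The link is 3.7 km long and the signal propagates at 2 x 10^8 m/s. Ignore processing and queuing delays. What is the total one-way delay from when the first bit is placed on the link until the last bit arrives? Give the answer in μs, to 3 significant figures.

L = 1460 × 8 = 11680 bits.
Transmission delay = L/R = 11680 / 620000000 = 18.8387 μs.
Propagation delay = d/s = 3700 m / 200000000 m/s = 18.5 μs.
Total = 37.3 μs.

37.3 μs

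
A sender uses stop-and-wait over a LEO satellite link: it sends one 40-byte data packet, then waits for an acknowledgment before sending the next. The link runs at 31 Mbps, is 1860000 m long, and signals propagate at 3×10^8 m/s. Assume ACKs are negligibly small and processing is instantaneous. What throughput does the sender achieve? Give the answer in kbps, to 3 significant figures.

25.8 kbps

t_tx = L/R = 320/31000000 = 1.03226e-05 s.
t_prop = 1860000/300000000 = 0.0062 s; RTT = 0.0124 s.
Cycle = t_tx + RTT = 0.0124103 s.
Throughput = L / cycle = 320 / 0.0124103 = 25.8 kbps.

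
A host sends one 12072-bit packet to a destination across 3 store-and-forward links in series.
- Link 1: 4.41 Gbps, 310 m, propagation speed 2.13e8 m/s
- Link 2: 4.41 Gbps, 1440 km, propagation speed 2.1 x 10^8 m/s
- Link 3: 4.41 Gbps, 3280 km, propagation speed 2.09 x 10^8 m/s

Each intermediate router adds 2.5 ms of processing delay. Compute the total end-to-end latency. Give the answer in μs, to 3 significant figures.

27600 μs

Transmission delay per hop = L/R = 12072/4410000000 = 2.73741 μs; 3 hops → 8.21224 μs.
Propagation delays (d/s per hop): 1.4554, 6857.14, 15693.8 μs; sum = 22552.4 μs.
Processing at 2 router(s): 2 × 2.5 ms = 5000 μs.
End-to-end = 27600 μs.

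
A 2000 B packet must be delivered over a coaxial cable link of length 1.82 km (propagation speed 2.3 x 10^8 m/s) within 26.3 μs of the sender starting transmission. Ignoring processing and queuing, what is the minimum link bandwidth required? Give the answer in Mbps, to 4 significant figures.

L = 16000 bits.
Propagation delay = 1820 / 2.3e+08 = 7.91304 μs.
Transmission budget = 26.3 − 7.91304 = 18.387 μs.
R ≥ L / t_tx = 16000 bits / 1.8387e-05 s = 870.2 Mbps.

870.2 Mbps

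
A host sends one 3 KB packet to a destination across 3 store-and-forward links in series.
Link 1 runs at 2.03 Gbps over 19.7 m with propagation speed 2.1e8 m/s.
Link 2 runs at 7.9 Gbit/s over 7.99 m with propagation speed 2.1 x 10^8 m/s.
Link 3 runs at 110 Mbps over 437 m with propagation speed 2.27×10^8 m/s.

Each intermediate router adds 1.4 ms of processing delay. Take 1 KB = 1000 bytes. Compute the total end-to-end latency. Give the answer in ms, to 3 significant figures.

L = 24000 bits.
Transmission delays (L/R per hop): 0.0118227, 0.00303797, 0.218182 ms; sum = 0.233042 ms.
Propagation delays (d/s per hop): 9.38095e-05, 3.80476e-05, 0.00192511 ms; sum = 0.00205697 ms.
Processing at 2 router(s): 2 × 1.4 ms = 2.8 ms.
End-to-end = 3.04 ms.

3.04 ms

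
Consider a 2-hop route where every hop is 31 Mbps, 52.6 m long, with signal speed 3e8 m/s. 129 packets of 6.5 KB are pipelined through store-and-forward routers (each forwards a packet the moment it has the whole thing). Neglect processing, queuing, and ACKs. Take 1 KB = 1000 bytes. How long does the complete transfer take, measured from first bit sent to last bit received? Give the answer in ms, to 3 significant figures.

218 ms

Per-hop transmission t_tx = L/R = 52000/31000000 = 1.67742 ms.
Per-hop propagation t_prop = 52.6/300000000 = 0.000175333 ms.
Pipeline fill: first packet needs 2·t_tx to clear all hops; remaining 128 packets each add one t_tx.
Total = (2+129-1)·t_tx + 2·t_prop = 130·1.67742 + 2·0.000175333 = 218 ms.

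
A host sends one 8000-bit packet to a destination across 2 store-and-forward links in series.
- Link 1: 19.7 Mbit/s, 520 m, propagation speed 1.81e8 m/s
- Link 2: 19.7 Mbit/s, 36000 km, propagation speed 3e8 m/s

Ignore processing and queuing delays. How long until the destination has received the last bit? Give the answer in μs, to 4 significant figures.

120800 μs

Transmission delay per hop = L/R = 8000/19700000 = 406.091 μs; 2 hops → 812.183 μs.
Propagation delays (d/s per hop): 2.87293, 120000 μs; sum = 120003 μs.
End-to-end = 120800 μs.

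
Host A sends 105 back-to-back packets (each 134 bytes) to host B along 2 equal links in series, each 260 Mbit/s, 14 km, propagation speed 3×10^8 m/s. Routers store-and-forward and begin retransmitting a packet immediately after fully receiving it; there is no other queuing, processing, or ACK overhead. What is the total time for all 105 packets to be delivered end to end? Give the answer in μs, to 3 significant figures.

530 μs

Per-hop transmission t_tx = L/R = 1072/260000000 = 4.12308 μs.
Per-hop propagation t_prop = 14000/300000000 = 46.6667 μs.
Pipeline fill: first packet needs 2·t_tx to clear all hops; remaining 104 packets each add one t_tx.
Total = (2+105-1)·t_tx + 2·t_prop = 106·4.12308 + 2·46.6667 = 530 μs.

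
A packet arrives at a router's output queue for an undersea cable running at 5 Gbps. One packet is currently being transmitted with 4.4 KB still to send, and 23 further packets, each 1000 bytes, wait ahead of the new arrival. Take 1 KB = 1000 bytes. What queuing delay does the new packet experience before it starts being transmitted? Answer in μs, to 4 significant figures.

Each queued packet: L/R = 8000/5000000000 = 1.6 μs.
23 queued → 36.8 μs.
Plus remaining 35200 bits of current packet: 7.04 μs.
Queuing delay = 43.84 μs.

43.84 μs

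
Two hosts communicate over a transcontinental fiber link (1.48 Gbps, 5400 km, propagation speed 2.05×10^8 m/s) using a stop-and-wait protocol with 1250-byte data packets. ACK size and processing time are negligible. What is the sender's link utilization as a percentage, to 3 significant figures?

0.0128 %

t_tx = L/R = 10000/1480000000 = 6.75676e-06 s.
t_prop = 5400000/2.05e+08 = 0.0263415 s; RTT = 0.0526829 s.
Cycle = t_tx + RTT = 0.0526897 s.
Utilization = t_tx / cycle = 6.75676e-06/0.0526897 = 0.0128 %.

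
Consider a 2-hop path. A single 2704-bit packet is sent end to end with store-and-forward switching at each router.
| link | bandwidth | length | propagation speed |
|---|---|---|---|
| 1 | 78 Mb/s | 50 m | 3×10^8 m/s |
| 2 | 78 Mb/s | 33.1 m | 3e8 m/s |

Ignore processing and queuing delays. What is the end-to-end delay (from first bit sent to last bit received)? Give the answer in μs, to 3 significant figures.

Transmission delay per hop = L/R = 2704/78000000 = 34.6667 μs; 2 hops → 69.3333 μs.
Propagation delays (d/s per hop): 0.166667, 0.110333 μs; sum = 0.277 μs.
End-to-end = 69.6 μs.

69.6 μs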